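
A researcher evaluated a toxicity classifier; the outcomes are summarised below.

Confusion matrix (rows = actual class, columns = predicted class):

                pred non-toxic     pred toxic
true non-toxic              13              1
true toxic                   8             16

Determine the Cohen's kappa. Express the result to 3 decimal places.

Observed agreement pₒ = trace/N = 29/38 = 0.7632
Expected agreement pₑ = Σ (rowᵢ·colᵢ)/N² = (14·21 + 24·17)/38² = 0.4861
κ = (pₒ − pₑ)/(1 − pₑ) = (0.7632 − 0.4861)/(1 − 0.4861) = 0.539

0.539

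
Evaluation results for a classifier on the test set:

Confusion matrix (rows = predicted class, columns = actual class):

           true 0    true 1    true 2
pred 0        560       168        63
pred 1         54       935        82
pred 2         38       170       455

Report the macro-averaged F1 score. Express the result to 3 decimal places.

0.765

Per-class F1 score (2·TP/(2·TP+FP+FN)):
  0: TP=560, FP=168+63=231, FN=54+38=92 → 1120/1443 = 0.7762
  1: TP=935, FP=54+82=136, FN=168+170=338 → 1870/2344 = 0.7978
  2: TP=455, FP=38+170=208, FN=63+82=145 → 910/1263 = 0.7205
Macro-F1 score = mean = (0.7762 + 0.7978 + 0.7205) / 3 = 0.765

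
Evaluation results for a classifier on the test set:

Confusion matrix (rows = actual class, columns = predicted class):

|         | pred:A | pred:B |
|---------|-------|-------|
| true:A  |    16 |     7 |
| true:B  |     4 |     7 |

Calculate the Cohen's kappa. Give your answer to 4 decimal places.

0.3100

Observed agreement pₒ = trace/N = 23/34 = 0.67647
Expected agreement pₑ = Σ (rowᵢ·colᵢ)/N² = (23·20 + 11·14)/34² = 0.53114
κ = (pₒ − pₑ)/(1 − pₑ) = (0.67647 − 0.53114)/(1 − 0.53114) = 0.3100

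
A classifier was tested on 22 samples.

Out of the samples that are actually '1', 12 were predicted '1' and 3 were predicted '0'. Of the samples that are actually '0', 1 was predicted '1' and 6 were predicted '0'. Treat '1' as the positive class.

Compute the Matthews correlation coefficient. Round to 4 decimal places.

0.6225

MCC = (TP·TN − FP·FN) / √((TP+FP)(TP+FN)(TN+FP)(TN+FN))
Numerator = 12·6 − 1·3 = 69
Denominator = √(13·15·7·9) = √12285 = 110.8377
MCC = 69 / 110.8377 = 0.6225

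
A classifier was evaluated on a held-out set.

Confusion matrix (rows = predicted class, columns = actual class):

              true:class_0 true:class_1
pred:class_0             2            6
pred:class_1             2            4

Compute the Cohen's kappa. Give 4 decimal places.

-0.0769

Observed agreement pₒ = trace/N = 6/14 = 0.42857
Expected agreement pₑ = Σ (rowᵢ·colᵢ)/N² = (4·8 + 10·6)/14² = 0.46939
κ = (pₒ − pₑ)/(1 − pₑ) = (0.42857 − 0.46939)/(1 − 0.46939) = -0.0769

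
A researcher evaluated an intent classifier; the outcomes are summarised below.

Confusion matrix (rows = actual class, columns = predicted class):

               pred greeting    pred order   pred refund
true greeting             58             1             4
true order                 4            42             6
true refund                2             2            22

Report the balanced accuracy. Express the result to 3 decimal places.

0.858

Balanced accuracy = mean of per-class recall.
  greeting: recall = 58/63 = 0.9206
  order: recall = 42/52 = 0.8077
  refund: recall = 22/26 = 0.8462
Mean = (0.9206 + 0.8077 + 0.8462) / 3 = 0.858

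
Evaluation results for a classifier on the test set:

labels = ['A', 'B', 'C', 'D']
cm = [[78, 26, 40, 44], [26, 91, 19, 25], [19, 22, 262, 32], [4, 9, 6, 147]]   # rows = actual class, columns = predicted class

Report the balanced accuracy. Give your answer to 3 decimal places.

0.662

Balanced accuracy = mean of per-class recall.
  A: recall = 78/188 = 0.4149
  B: recall = 91/161 = 0.5652
  C: recall = 262/335 = 0.7821
  D: recall = 147/166 = 0.8855
Mean = (0.4149 + 0.5652 + 0.7821 + 0.8855) / 4 = 0.662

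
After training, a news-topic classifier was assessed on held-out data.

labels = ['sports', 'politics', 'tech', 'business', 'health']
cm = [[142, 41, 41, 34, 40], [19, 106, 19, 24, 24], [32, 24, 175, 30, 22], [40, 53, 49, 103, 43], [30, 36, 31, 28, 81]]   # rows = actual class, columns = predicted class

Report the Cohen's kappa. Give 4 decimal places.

Observed agreement pₒ = trace/N = 607/1267 = 0.47908
Expected agreement pₑ = Σ (rowᵢ·colᵢ)/N² = (298·263 + 192·260 + 283·315 + 288·219 + 206·210)/1267² = 0.20169
κ = (pₒ − pₑ)/(1 − pₑ) = (0.47908 − 0.20169)/(1 − 0.20169) = 0.3475

0.3475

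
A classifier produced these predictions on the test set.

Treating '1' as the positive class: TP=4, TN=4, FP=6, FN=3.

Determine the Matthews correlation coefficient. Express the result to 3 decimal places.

-0.029

MCC = (TP·TN − FP·FN) / √((TP+FP)(TP+FN)(TN+FP)(TN+FN))
Numerator = 4·4 − 6·3 = -2
Denominator = √(10·7·10·7) = √4900 = 70.0000
MCC = -2 / 70.0000 = -0.029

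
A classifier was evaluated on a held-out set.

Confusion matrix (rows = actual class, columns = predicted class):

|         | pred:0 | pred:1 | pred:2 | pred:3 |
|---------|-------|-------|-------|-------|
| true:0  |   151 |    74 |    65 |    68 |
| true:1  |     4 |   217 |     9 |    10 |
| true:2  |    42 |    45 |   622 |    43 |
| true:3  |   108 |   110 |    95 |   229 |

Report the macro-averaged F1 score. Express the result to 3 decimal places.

Per-class F1 score (2·TP/(2·TP+FP+FN)):
  0: TP=151, FP=4+42+108=154, FN=74+65+68=207 → 302/663 = 0.4555
  1: TP=217, FP=74+45+110=229, FN=4+9+10=23 → 434/686 = 0.6327
  2: TP=622, FP=65+9+95=169, FN=42+45+43=130 → 1244/1543 = 0.8062
  3: TP=229, FP=68+10+43=121, FN=108+110+95=313 → 458/892 = 0.5135
Macro-F1 score = mean = (0.4555 + 0.6327 + 0.8062 + 0.5135) / 4 = 0.602

0.602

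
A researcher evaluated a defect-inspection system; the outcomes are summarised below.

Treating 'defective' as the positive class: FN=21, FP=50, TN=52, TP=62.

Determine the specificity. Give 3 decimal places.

0.510

Specificity = TN/(TN+FP) = 52/(52+50) = 0.510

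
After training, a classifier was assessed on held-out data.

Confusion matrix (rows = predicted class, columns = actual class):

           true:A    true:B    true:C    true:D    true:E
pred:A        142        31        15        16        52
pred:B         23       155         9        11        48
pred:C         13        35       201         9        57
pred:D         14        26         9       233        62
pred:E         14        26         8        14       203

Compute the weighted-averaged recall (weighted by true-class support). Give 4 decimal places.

Per-class recall (TP/(TP+FN)):
  A: TP=142, FN=23+13+14+14=64 → 142/206 = 0.68932
  B: TP=155, FN=31+35+26+26=118 → 155/273 = 0.56777
  C: TP=201, FN=15+9+9+8=41 → 201/242 = 0.83058
  D: TP=233, FN=16+11+9+14=50 → 233/283 = 0.82332
  E: TP=203, FN=52+48+57+62=219 → 203/422 = 0.48104
Weighted-recall = Σ (supportᵢ/N)·recallᵢ with N=1426: (206/1426)·0.68932 + (273/1426)·0.56777 + (242/1426)·0.83058 + (283/1426)·0.82332 + (422/1426)·0.48104 = 0.6550

0.6550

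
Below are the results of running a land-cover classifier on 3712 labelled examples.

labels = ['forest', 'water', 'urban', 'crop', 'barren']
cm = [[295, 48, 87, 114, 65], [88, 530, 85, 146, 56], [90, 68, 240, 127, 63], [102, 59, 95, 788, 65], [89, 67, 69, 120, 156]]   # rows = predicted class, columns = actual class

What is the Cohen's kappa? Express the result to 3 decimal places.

0.409

Observed agreement pₒ = trace/N = 2009/3712 = 0.5412
Expected agreement pₑ = Σ (rowᵢ·colᵢ)/N² = (664·609 + 772·905 + 576·588 + 1295·1109 + 405·501)/3712² = 0.2236
κ = (pₒ − pₑ)/(1 − pₑ) = (0.5412 − 0.2236)/(1 − 0.2236) = 0.409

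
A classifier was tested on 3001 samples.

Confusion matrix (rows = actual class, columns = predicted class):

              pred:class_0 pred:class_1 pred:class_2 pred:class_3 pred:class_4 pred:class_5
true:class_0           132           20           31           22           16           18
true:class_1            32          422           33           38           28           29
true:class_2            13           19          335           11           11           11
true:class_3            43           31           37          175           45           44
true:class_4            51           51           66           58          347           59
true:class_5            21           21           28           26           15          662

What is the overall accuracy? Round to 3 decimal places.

Accuracy = trace / total = (132+422+335+175+347+662=2073) / 3001 = 2073/3001 = 0.691

0.691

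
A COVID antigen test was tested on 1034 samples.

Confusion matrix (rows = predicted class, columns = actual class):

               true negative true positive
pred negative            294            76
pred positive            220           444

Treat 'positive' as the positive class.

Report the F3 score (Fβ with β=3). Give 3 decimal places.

0.831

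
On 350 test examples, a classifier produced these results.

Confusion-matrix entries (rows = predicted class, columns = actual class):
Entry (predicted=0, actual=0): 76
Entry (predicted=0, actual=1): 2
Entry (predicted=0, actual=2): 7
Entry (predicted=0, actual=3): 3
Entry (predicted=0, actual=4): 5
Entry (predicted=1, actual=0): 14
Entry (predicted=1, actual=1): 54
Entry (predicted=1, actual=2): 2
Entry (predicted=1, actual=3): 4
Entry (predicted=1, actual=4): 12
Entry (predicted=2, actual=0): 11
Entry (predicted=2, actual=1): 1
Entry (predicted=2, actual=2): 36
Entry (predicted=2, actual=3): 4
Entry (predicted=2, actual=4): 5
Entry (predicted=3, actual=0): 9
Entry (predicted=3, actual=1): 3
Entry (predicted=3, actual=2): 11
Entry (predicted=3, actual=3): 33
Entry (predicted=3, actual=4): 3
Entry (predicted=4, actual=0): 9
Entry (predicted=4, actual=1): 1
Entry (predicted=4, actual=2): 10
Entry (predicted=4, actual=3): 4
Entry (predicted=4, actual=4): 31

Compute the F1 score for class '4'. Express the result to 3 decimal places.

0.559

One-vs-rest for '4': TP = diagonal; FP = other classes predicted '4'; FN = '4' predicted as other.
F1 score = 2·TP/(2·TP+FP+FN).
4: TP=31, FP=9+1+10+4=24, FN=5+12+5+3=25 → 62/111 = 0.5586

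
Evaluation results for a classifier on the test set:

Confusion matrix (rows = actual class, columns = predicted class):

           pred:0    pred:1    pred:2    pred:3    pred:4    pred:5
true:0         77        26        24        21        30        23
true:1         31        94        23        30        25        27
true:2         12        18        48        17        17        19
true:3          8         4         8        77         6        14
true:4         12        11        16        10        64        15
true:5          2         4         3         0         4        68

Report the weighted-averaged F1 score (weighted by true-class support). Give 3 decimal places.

Per-class F1 score (2·TP/(2·TP+FP+FN)):
  0: TP=77, FP=31+12+8+12+2=65, FN=26+24+21+30+23=124 → 154/343 = 0.4490
  1: TP=94, FP=26+18+4+11+4=63, FN=31+23+30+25+27=136 → 188/387 = 0.4858
  2: TP=48, FP=24+23+8+16+3=74, FN=12+18+17+17+19=83 → 96/253 = 0.3794
  3: TP=77, FP=21+30+17+10+0=78, FN=8+4+8+6+14=40 → 154/272 = 0.5662
  4: TP=64, FP=30+25+17+6+4=82, FN=12+11+16+10+15=64 → 128/274 = 0.4672
  5: TP=68, FP=23+27+19+14+15=98, FN=2+4+3+0+4=13 → 136/247 = 0.5506
Weighted-F1 score = Σ (supportᵢ/N)·F1 scoreᵢ with N=888: (201/888)·0.4490 + (230/888)·0.4858 + (131/888)·0.3794 + (117/888)·0.5662 + (128/888)·0.4672 + (81/888)·0.5506 = 0.476

0.476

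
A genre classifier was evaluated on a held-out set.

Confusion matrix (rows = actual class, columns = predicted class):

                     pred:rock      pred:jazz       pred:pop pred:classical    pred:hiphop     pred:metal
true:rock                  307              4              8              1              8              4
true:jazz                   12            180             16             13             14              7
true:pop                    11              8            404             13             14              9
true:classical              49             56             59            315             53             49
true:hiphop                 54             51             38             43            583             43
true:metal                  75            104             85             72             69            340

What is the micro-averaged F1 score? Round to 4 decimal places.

0.6714

Micro-averaging pools counts across classes: ΣTP=2129, ΣFP=1042, ΣFN=1042.
Micro-F1 score = 2·TP/(2·TP+FP+FN) on pooled counts = 0.6714 (equals overall accuracy in single-label multiclass).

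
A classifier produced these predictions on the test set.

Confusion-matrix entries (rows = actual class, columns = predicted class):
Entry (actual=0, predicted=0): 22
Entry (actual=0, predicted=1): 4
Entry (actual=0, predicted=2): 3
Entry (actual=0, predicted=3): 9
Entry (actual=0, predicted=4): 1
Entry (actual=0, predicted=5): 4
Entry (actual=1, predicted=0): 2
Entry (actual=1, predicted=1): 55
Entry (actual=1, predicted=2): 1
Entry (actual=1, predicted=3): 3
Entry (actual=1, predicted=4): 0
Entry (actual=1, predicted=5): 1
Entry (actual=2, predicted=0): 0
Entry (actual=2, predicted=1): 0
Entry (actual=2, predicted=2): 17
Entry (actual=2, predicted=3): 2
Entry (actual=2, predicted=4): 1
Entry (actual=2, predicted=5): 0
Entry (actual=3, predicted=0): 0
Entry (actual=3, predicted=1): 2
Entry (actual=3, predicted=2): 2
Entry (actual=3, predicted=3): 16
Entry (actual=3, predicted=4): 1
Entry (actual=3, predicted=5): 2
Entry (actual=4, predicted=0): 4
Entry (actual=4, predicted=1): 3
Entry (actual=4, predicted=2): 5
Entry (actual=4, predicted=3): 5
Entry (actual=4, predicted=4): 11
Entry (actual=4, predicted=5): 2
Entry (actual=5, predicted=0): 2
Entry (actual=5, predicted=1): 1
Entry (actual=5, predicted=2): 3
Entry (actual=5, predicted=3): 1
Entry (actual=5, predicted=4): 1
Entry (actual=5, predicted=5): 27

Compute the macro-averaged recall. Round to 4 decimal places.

0.6804

Per-class recall (TP/(TP+FN)):
  0: TP=22, FN=4+3+9+1+4=21 → 22/43 = 0.51163
  1: TP=55, FN=2+1+3+0+1=7 → 55/62 = 0.88710
  2: TP=17, FN=0+0+2+1+0=3 → 17/20 = 0.85000
  3: TP=16, FN=0+2+2+1+2=7 → 16/23 = 0.69565
  4: TP=11, FN=4+3+5+5+2=19 → 11/30 = 0.36667
  5: TP=27, FN=2+1+3+1+1=8 → 27/35 = 0.77143
Macro-recall = mean = (0.51163 + 0.88710 + 0.85000 + 0.69565 + 0.36667 + 0.77143) / 6 = 0.6804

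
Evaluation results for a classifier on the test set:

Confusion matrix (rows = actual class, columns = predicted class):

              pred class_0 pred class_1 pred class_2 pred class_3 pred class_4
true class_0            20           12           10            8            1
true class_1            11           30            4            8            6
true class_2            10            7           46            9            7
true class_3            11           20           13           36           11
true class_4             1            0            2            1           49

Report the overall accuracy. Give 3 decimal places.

0.544

Accuracy = trace / total = (20+30+46+36+49=181) / 333 = 181/333 = 0.544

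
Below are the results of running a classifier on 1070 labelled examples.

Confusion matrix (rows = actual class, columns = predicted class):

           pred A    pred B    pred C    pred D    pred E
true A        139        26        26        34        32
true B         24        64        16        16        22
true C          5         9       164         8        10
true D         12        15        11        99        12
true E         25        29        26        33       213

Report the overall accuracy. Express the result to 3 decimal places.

0.635

Accuracy = trace / total = (139+64+164+99+213=679) / 1070 = 679/1070 = 0.635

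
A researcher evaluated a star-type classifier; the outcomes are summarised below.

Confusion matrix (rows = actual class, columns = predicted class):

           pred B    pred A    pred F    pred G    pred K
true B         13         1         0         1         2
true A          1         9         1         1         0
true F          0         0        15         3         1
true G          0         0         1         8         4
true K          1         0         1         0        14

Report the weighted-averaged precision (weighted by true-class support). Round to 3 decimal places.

Per-class precision (TP/(TP+FP)):
  B: TP=13, FP=1+0+0+1=2 → 13/15 = 0.8667
  A: TP=9, FP=1+0+0+0=1 → 9/10 = 0.9000
  F: TP=15, FP=0+1+1+1=3 → 15/18 = 0.8333
  G: TP=8, FP=1+1+3+0=5 → 8/13 = 0.6154
  K: TP=14, FP=2+0+1+4=7 → 14/21 = 0.6667
Weighted-precision = Σ (supportᵢ/N)·precisionᵢ with N=77: (17/77)·0.8667 + (12/77)·0.9000 + (19/77)·0.8333 + (13/77)·0.6154 + (16/77)·0.6667 = 0.780

0.780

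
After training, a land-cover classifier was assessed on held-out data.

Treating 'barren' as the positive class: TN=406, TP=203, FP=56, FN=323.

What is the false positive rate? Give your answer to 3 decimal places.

FPR = FP/(FP+TN) = 56/(56+406) = 0.121

0.121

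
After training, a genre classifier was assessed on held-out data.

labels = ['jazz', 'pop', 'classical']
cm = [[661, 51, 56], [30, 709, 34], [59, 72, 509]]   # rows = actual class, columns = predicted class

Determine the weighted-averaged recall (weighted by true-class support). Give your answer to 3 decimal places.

0.862

Per-class recall (TP/(TP+FN)):
  jazz: TP=661, FN=51+56=107 → 661/768 = 0.8607
  pop: TP=709, FN=30+34=64 → 709/773 = 0.9172
  classical: TP=509, FN=59+72=131 → 509/640 = 0.7953
Weighted-recall = Σ (supportᵢ/N)·recallᵢ with N=2181: (768/2181)·0.8607 + (773/2181)·0.9172 + (640/2181)·0.7953 = 0.862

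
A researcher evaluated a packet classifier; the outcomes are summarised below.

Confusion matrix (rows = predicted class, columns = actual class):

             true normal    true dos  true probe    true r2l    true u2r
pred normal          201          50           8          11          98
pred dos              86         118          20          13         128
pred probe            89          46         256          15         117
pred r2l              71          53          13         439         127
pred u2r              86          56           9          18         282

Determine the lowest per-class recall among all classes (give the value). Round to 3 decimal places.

Per-class recall (TP/(TP+FN)):
  normal: TP=201, FN=86+89+71+86=332 → 201/533 = 0.3771
  dos: TP=118, FN=50+46+53+56=205 → 118/323 = 0.3653
  probe: TP=256, FN=8+20+13+9=50 → 256/306 = 0.8366
  r2l: TP=439, FN=11+13+15+18=57 → 439/496 = 0.8851
  u2r: TP=282, FN=98+128+117+127=470 → 282/752 = 0.3750
Lowest is class 'dos' with recall = 0.365.

0.365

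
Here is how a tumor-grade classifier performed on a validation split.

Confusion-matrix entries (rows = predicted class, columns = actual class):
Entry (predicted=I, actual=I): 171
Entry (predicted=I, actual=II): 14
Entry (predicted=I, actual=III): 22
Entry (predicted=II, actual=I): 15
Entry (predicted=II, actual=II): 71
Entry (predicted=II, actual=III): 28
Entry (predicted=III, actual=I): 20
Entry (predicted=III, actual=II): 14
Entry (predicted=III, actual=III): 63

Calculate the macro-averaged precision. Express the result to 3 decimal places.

0.699

Per-class precision (TP/(TP+FP)):
  I: TP=171, FP=14+22=36 → 171/207 = 0.8261
  II: TP=71, FP=15+28=43 → 71/114 = 0.6228
  III: TP=63, FP=20+14=34 → 63/97 = 0.6495
Macro-precision = mean = (0.8261 + 0.6228 + 0.6495) / 3 = 0.699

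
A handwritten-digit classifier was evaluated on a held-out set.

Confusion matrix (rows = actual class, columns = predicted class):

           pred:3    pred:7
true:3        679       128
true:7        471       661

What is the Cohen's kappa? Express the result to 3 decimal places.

0.401

Observed agreement pₒ = trace/N = 1340/1939 = 0.6911
Expected agreement pₑ = Σ (rowᵢ·colᵢ)/N² = (807·1150 + 1132·789)/1939² = 0.4844
κ = (pₒ − pₑ)/(1 − pₑ) = (0.6911 − 0.4844)/(1 − 0.4844) = 0.401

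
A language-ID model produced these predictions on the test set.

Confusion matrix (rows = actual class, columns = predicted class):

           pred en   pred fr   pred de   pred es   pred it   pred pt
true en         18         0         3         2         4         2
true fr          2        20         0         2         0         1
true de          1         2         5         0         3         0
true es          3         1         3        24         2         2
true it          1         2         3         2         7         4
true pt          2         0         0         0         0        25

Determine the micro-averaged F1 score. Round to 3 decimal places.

0.678

Micro-averaging pools counts across classes: ΣTP=99, ΣFP=47, ΣFN=47.
Micro-F1 score = 2·TP/(2·TP+FP+FN) on pooled counts = 0.678 (equals overall accuracy in single-label multiclass).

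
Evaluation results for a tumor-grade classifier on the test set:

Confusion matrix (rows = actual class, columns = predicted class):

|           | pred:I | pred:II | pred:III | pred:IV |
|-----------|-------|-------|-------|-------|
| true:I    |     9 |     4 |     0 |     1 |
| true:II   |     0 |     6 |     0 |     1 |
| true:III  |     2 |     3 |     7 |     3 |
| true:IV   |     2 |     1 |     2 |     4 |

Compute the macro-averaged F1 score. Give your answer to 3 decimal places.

Per-class F1 score (2·TP/(2·TP+FP+FN)):
  I: TP=9, FP=0+2+2=4, FN=4+0+1=5 → 18/27 = 0.6667
  II: TP=6, FP=4+3+1=8, FN=0+0+1=1 → 12/21 = 0.5714
  III: TP=7, FP=0+0+2=2, FN=2+3+3=8 → 14/24 = 0.5833
  IV: TP=4, FP=1+1+3=5, FN=2+1+2=5 → 8/18 = 0.4444
Macro-F1 score = mean = (0.6667 + 0.5714 + 0.5833 + 0.4444) / 4 = 0.566

0.566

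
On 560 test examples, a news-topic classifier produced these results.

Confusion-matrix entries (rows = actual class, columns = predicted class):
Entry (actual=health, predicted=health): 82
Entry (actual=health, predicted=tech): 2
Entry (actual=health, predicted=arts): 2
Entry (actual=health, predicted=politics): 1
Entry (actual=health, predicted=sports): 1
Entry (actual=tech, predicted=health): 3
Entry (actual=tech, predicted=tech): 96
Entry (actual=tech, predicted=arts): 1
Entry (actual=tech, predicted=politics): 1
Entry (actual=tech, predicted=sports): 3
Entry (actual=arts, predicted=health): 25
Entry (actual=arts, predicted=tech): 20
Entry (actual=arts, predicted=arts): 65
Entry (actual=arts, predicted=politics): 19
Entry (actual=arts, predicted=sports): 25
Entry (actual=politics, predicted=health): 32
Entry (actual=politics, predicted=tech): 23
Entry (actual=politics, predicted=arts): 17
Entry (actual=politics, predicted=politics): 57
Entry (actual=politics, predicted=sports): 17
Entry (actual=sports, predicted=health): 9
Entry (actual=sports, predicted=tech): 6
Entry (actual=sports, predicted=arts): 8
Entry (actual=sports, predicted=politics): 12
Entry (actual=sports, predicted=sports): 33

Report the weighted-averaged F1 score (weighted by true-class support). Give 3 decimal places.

0.575

Per-class F1 score (2·TP/(2·TP+FP+FN)):
  health: TP=82, FP=3+25+32+9=69, FN=2+2+1+1=6 → 164/239 = 0.6862
  tech: TP=96, FP=2+20+23+6=51, FN=3+1+1+3=8 → 192/251 = 0.7649
  arts: TP=65, FP=2+1+17+8=28, FN=25+20+19+25=89 → 130/247 = 0.5263
  politics: TP=57, FP=1+1+19+12=33, FN=32+23+17+17=89 → 114/236 = 0.4831
  sports: TP=33, FP=1+3+25+17=46, FN=9+6+8+12=35 → 66/147 = 0.4490
Weighted-F1 score = Σ (supportᵢ/N)·F1 scoreᵢ with N=560: (88/560)·0.6862 + (104/560)·0.7649 + (154/560)·0.5263 + (146/560)·0.4831 + (68/560)·0.4490 = 0.575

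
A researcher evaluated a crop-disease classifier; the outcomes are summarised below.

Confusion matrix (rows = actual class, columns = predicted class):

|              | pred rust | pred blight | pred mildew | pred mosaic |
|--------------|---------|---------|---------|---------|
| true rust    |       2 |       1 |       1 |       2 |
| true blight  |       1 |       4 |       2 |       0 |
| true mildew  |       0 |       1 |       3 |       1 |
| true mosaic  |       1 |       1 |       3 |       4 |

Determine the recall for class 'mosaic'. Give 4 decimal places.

0.4444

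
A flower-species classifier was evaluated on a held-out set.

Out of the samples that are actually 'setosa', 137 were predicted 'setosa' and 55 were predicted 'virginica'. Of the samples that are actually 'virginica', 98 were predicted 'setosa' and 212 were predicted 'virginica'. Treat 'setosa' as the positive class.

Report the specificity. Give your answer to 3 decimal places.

Specificity = TN/(TN+FP) = 212/(212+98) = 0.684

0.684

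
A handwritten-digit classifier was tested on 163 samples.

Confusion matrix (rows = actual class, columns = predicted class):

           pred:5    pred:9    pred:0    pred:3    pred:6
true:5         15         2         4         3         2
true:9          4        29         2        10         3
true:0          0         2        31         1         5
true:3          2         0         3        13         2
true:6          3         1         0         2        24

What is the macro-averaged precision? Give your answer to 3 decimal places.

0.674

Per-class precision (TP/(TP+FP)):
  5: TP=15, FP=4+0+2+3=9 → 15/24 = 0.6250
  9: TP=29, FP=2+2+0+1=5 → 29/34 = 0.8529
  0: TP=31, FP=4+2+3+0=9 → 31/40 = 0.7750
  3: TP=13, FP=3+10+1+2=16 → 13/29 = 0.4483
  6: TP=24, FP=2+3+5+2=12 → 24/36 = 0.6667
Macro-precision = mean = (0.6250 + 0.8529 + 0.7750 + 0.4483 + 0.6667) / 5 = 0.674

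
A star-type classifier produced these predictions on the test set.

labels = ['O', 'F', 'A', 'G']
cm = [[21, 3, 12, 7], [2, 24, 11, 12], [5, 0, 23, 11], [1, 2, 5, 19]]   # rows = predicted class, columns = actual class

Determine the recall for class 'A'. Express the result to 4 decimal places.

Take TP from the diagonal, FP from the rest of the 'A' prediction marginal, FN from the rest of the 'A' actual marginal.
recall = TP/(TP+FN).
A: TP=23, FN=12+11+5=28 → 23/51 = 0.45098

0.4510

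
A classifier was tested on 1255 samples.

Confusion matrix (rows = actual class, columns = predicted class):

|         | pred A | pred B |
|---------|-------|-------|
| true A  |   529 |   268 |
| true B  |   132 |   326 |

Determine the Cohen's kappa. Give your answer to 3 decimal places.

Observed agreement pₒ = trace/N = 855/1255 = 0.6813
Expected agreement pₑ = Σ (rowᵢ·colᵢ)/N² = (797·661 + 458·594)/1255² = 0.5072
κ = (pₒ − pₑ)/(1 − pₑ) = (0.6813 − 0.5072)/(1 − 0.5072) = 0.353

0.353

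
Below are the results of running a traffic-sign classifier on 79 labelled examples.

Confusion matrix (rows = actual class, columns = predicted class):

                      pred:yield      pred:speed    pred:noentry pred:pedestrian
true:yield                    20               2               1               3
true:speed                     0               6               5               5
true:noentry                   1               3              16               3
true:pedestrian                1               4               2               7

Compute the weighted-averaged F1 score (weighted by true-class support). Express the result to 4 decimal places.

Per-class F1 score (2·TP/(2·TP+FP+FN)):
  yield: TP=20, FP=0+1+1=2, FN=2+1+3=6 → 40/48 = 0.83333
  speed: TP=6, FP=2+3+4=9, FN=0+5+5=10 → 12/31 = 0.38710
  noentry: TP=16, FP=1+5+2=8, FN=1+3+3=7 → 32/47 = 0.68085
  pedestrian: TP=7, FP=3+5+3=11, FN=1+4+2=7 → 14/32 = 0.43750
Weighted-F1 score = Σ (supportᵢ/N)·F1 scoreᵢ with N=79: (26/79)·0.83333 + (16/79)·0.38710 + (23/79)·0.68085 + (14/79)·0.43750 = 0.6284

0.6284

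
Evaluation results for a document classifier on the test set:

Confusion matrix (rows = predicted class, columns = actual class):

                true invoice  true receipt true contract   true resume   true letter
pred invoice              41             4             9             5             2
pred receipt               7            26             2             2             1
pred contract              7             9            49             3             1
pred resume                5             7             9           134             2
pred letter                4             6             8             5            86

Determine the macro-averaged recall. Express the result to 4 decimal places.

Per-class recall (TP/(TP+FN)):
  invoice: TP=41, FN=7+7+5+4=23 → 41/64 = 0.64063
  receipt: TP=26, FN=4+9+7+6=26 → 26/52 = 0.50000
  contract: TP=49, FN=9+2+9+8=28 → 49/77 = 0.63636
  resume: TP=134, FN=5+2+3+5=15 → 134/149 = 0.89933
  letter: TP=86, FN=2+1+1+2=6 → 86/92 = 0.93478
Macro-recall = mean = (0.64063 + 0.50000 + 0.63636 + 0.89933 + 0.93478) / 5 = 0.7222

0.7222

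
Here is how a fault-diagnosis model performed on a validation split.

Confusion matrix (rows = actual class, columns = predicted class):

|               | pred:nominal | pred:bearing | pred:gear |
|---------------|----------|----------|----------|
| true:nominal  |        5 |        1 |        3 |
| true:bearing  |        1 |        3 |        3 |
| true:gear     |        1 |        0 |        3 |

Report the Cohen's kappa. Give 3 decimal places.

0.341

Observed agreement pₒ = trace/N = 11/20 = 0.5500
Expected agreement pₑ = Σ (rowᵢ·colᵢ)/N² = (9·7 + 7·4 + 4·9)/20² = 0.3175
κ = (pₒ − pₑ)/(1 − pₑ) = (0.5500 − 0.3175)/(1 − 0.3175) = 0.341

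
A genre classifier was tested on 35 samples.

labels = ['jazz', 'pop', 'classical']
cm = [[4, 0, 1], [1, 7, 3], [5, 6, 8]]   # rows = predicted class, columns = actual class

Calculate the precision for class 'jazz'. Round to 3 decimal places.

precision = TP/(TP+FP).
jazz: TP=4, FP=0+1=1 → 4/5 = 0.8000

0.800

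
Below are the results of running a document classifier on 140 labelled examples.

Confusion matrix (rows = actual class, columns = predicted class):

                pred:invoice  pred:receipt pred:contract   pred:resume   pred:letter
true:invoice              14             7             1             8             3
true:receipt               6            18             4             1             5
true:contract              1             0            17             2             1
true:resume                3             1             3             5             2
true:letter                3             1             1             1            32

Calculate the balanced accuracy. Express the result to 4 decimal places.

Balanced accuracy = mean of per-class recall.
  invoice: recall = 14/33 = 0.42424
  receipt: recall = 18/34 = 0.52941
  contract: recall = 17/21 = 0.80952
  resume: recall = 5/14 = 0.35714
  letter: recall = 32/38 = 0.84211
Mean = (0.42424 + 0.52941 + 0.80952 + 0.35714 + 0.84211) / 5 = 0.5925

0.5925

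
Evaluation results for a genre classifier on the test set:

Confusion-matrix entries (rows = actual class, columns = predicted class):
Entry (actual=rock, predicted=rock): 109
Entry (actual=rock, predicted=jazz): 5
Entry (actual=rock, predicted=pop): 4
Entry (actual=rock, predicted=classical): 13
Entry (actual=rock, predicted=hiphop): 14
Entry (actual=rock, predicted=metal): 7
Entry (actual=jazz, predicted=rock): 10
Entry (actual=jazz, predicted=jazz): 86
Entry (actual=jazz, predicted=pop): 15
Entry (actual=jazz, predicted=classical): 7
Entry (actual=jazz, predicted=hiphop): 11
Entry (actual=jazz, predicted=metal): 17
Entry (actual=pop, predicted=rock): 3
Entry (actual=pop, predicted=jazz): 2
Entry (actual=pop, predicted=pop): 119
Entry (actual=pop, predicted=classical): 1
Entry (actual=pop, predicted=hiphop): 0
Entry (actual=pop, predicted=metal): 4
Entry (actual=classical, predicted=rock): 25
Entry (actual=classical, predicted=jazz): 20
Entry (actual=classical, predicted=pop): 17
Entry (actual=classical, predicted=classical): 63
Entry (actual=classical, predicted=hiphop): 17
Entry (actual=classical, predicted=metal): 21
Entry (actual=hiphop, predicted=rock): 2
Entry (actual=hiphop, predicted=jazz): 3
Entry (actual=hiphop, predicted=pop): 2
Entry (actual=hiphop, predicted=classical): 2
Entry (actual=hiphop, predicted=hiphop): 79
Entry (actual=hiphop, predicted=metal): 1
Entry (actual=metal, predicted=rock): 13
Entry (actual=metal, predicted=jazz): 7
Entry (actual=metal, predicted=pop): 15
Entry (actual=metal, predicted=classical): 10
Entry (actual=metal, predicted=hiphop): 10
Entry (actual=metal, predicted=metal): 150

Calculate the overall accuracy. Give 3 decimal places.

0.686

Accuracy = trace / total = (109+86+119+63+79+150=606) / 884 = 606/884 = 0.686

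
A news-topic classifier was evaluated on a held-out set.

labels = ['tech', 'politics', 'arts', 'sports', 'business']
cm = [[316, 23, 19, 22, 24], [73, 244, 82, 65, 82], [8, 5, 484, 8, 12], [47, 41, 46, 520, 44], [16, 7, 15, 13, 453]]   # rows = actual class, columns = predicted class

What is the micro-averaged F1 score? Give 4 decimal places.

Micro-averaging pools counts across classes: ΣTP=2017, ΣFP=652, ΣFN=652.
Micro-F1 score = 2·TP/(2·TP+FP+FN) on pooled counts = 0.7557 (equals overall accuracy in single-label multiclass).

0.7557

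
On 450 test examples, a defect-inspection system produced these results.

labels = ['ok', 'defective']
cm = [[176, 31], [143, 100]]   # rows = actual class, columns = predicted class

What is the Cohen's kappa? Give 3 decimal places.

Observed agreement pₒ = trace/N = 276/450 = 0.6133
Expected agreement pₑ = Σ (rowᵢ·colᵢ)/N² = (207·319 + 243·131)/450² = 0.4833
κ = (pₒ − pₑ)/(1 − pₑ) = (0.6133 − 0.4833)/(1 − 0.4833) = 0.252

0.252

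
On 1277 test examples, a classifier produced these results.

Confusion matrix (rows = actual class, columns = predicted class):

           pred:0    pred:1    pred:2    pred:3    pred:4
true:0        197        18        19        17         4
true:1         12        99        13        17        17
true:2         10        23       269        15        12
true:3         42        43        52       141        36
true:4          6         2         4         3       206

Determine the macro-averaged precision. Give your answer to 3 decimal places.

0.701

Per-class precision (TP/(TP+FP)):
  0: TP=197, FP=12+10+42+6=70 → 197/267 = 0.7378
  1: TP=99, FP=18+23+43+2=86 → 99/185 = 0.5351
  2: TP=269, FP=19+13+52+4=88 → 269/357 = 0.7535
  3: TP=141, FP=17+17+15+3=52 → 141/193 = 0.7306
  4: TP=206, FP=4+17+12+36=69 → 206/275 = 0.7491
Macro-precision = mean = (0.7378 + 0.5351 + 0.7535 + 0.7306 + 0.7491) / 5 = 0.701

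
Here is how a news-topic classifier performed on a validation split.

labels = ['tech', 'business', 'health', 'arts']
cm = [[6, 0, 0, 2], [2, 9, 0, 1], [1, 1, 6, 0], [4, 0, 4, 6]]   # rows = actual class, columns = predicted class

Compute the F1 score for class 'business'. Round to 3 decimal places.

0.818

Take TP from the diagonal, FP from the rest of the 'business' prediction marginal, FN from the rest of the 'business' actual marginal.
F1 score = 2·TP/(2·TP+FP+FN).
business: TP=9, FP=0+1+0=1, FN=2+0+1=3 → 18/22 = 0.8182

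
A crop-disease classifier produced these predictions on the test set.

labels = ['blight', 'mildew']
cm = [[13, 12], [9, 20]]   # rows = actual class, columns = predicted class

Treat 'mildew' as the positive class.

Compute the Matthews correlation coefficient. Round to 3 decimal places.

MCC = (TP·TN − FP·FN) / √((TP+FP)(TP+FN)(TN+FP)(TN+FN))
Numerator = 20·13 − 12·9 = 152
Denominator = √(32·29·25·22) = √510400 = 714.4228
MCC = 152 / 714.4228 = 0.213

0.213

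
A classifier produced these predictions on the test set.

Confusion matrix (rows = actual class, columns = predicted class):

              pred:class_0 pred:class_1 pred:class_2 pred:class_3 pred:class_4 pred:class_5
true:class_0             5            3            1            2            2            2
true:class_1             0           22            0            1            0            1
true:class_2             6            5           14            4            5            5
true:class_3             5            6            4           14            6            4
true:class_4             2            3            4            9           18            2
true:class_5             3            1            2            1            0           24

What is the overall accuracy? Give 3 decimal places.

Accuracy = trace / total = (5+22+14+14+18+24=97) / 186 = 97/186 = 0.522

0.522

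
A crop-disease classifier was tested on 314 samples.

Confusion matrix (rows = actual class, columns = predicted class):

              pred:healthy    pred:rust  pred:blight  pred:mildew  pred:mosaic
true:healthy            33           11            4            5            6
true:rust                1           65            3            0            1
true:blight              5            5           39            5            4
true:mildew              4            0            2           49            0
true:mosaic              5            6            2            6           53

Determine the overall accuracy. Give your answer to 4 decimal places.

Accuracy = trace / total = (33+65+39+49+53=239) / 314 = 239/314 = 0.7611

0.7611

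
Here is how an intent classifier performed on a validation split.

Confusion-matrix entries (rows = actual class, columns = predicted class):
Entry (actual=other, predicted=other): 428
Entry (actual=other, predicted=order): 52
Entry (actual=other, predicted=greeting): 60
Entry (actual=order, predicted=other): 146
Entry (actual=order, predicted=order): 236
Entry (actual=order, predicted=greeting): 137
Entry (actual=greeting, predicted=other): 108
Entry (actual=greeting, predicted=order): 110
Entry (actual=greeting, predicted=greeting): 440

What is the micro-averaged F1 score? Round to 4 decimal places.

0.6430

Micro-averaging pools counts across classes: ΣTP=1104, ΣFP=613, ΣFN=613.
Micro-F1 score = 2·TP/(2·TP+FP+FN) on pooled counts = 0.6430 (equals overall accuracy in single-label multiclass).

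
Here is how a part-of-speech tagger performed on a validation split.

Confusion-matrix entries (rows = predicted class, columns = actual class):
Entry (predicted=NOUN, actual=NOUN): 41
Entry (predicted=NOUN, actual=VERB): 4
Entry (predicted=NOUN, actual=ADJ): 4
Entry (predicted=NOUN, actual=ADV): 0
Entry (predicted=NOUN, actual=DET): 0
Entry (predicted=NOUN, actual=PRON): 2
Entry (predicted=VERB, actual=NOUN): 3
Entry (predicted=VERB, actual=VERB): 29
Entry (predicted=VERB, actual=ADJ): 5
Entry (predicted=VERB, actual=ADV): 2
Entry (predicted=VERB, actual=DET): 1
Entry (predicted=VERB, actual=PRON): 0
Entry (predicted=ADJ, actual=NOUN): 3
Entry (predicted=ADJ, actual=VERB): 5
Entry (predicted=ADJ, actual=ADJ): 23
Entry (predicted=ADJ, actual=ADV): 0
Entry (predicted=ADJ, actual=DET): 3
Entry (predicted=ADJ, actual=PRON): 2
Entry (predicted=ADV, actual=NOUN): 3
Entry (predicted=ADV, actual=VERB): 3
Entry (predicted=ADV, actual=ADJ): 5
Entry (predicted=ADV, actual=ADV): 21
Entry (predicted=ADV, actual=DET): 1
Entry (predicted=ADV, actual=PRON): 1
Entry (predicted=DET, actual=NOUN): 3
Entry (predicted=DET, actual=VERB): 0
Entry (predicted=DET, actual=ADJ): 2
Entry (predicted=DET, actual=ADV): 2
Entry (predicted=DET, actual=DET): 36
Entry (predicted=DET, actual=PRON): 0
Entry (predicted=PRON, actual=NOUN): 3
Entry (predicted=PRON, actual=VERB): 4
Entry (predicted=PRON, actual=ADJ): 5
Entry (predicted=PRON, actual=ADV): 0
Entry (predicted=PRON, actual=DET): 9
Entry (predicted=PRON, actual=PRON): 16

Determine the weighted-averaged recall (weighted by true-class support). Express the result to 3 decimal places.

0.689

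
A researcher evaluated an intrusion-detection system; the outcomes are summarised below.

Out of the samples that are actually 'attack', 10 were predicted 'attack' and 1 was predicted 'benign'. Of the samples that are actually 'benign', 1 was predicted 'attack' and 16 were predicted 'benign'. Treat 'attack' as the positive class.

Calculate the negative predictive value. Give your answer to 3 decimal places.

NPV = TN/(TN+FN) = 16/(16+1) = 0.941

0.941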